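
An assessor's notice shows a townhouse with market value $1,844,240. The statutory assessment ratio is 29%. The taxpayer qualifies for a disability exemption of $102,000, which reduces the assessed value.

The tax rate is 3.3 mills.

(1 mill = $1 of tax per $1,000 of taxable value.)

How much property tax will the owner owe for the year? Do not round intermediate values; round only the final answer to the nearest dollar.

Assessed value = $1,844,240 × 0.29 = $534,829.6
Taxable value = $534,829.6 − $102,000 = $432,829.6
Tax = $432,829.6 × 0.0033 = $1,428.33768

$1,428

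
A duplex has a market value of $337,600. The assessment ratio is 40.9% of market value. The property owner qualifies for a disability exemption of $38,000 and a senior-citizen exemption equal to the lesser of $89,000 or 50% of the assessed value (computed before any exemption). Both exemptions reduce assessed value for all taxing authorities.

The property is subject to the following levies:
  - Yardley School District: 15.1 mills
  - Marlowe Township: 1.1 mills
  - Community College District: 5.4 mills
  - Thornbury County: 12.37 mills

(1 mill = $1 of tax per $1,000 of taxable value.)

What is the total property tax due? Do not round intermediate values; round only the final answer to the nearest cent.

$1,054.40

Assessed value = $337,600 × 0.409 = $138,078.4
Senior-citizen exemption = min($89,000, 50% × $138,078.4) = min($89,000, $69,039.2) = $69,039.2 (percentage binds)
Taxable value = $138,078.4 − $38,000 − $69,039.2 = $31,039.2
Yardley School District: $31,039.2 × 0.0151 = $468.69192
Marlowe Township: $31,039.2 × 0.0011 = $34.14312
Community College District: $31,039.2 × 0.0054 = $167.61168
Thornbury County: $31,039.2 × 0.01237 = $383.954904
Total = $1,054.401624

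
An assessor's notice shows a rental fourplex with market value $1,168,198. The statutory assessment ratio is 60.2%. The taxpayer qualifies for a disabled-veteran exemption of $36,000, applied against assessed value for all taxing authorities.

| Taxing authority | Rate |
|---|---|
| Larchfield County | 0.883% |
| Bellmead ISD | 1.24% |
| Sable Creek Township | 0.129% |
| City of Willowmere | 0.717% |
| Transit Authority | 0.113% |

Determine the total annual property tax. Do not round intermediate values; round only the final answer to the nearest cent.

$20,564.81

Assessed value = $1,168,198 × 0.602 = $703,255.196
Taxable value = $703,255.196 − $36,000 = $667,255.196
Larchfield County: $667,255.196 × 0.00883 = $5,891.86338068
Bellmead ISD: $667,255.196 × 0.0124 = $8,273.9644304
Sable Creek Township: $667,255.196 × 0.00129 = $860.75920284
City of Willowmere: $667,255.196 × 0.00717 = $4,784.21975532
Transit Authority: $667,255.196 × 0.00113 = $753.99837148
Total = $5,891.86338068 + $8,273.9644304 + $860.75920284 + $4,784.21975532 + $753.99837148 = $20,564.80514072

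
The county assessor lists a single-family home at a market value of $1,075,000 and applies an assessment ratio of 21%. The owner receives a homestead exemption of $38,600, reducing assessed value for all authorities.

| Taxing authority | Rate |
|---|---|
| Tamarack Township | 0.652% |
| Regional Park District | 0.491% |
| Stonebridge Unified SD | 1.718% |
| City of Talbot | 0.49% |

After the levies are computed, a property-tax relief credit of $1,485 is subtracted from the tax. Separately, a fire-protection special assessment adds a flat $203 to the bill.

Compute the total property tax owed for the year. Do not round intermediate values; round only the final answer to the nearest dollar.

$4,989

Assessed value = $1,075,000 × 0.21 = $225,750
Taxable value = $225,750 − $38,600 = $187,150
Tamarack Township: $187,150 × 0.00652 = $1,220.218
Regional Park District: $187,150 × 0.00491 = $918.9065
Stonebridge Unified SD: $187,150 × 0.01718 = $3,215.237
City of Talbot: $187,150 × 0.0049 = $917.035
Levies subtotal = $6,271.3965
After credit = $6,271.3965 − $1,485 = $4,786.3965
Total = $4,786.3965 + $203 = $4,989.3965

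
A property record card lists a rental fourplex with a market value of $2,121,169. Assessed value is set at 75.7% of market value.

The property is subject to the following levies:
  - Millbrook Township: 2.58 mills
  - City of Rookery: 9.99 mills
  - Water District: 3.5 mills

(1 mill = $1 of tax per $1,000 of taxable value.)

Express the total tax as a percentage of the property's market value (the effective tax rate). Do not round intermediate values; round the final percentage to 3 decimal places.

1.216%

Assessed value = $2,121,169 × 0.757 = $1,605,724.933
Millbrook Township: $1,605,724.933 × 0.00258 = $4,142.77032714
City of Rookery: $1,605,724.933 × 0.00999 = $16,041.19208067
Water District: $1,605,724.933 × 0.0035 = $5,620.0372655
Total tax = $25,803.99967331
Effective rate = $25,803.99967331 ÷ $2,121,169 = 1.216% of market value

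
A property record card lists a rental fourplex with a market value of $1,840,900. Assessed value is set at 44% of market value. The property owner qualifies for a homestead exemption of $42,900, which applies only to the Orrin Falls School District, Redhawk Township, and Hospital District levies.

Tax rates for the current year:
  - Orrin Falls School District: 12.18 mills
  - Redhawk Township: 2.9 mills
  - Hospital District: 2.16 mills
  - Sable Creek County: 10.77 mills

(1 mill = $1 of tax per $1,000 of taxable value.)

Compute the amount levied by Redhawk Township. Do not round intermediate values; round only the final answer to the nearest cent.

Assessed value = $1,840,900 × 0.44 = $809,996
Redhawk Township taxable value = $809,996 − $42,900 = $767,096
Redhawk Township levy = $767,096 × 0.0029 = $2,224.5784

$2,224.58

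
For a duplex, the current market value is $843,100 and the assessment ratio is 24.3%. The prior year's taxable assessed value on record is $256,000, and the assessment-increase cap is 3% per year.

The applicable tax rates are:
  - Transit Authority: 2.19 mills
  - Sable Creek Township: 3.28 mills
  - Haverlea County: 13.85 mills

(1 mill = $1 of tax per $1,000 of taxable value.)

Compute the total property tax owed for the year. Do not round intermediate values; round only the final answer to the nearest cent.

$3,958.15

Uncapped assessed value = $843,100 × 0.243 = $204,873.3
Cap limit = $256,000 × 1.03 = $263,680
Taxable assessed value = min($204,873.3, $263,680) = $204,873.3 (cap does not bind)
Transit Authority: $204,873.3 × 0.00219 = $448.672527
Sable Creek Township: $204,873.3 × 0.00328 = $671.984424
Haverlea County: $204,873.3 × 0.01385 = $2,837.495205
Total = $3,958.152156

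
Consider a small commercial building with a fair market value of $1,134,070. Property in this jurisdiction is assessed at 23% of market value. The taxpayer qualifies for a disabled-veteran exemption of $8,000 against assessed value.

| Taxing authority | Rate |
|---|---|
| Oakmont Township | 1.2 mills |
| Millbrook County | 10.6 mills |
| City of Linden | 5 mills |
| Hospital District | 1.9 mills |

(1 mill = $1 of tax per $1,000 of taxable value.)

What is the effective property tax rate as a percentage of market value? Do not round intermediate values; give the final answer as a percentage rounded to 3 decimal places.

Assessed value = $1,134,070 × 0.23 = $260,836.1
Taxable value = $260,836.1 − $8,000 = $252,836.1
Oakmont Township: $252,836.1 × 0.0012 = $303.40332
Millbrook County: $252,836.1 × 0.0106 = $2,680.06266
City of Linden: $252,836.1 × 0.005 = $1,264.1805
Hospital District: $252,836.1 × 0.0019 = $480.38859
Total tax = $4,728.03507
Effective rate = $4,728.03507 ÷ $1,134,070 = 0.417% of market value

0.417%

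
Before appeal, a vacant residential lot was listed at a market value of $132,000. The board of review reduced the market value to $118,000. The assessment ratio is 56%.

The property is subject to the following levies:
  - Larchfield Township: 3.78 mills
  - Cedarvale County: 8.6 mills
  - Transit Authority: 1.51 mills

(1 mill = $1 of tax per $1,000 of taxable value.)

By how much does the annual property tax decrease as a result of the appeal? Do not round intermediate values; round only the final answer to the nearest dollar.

Old assessed value = $132,000 × 0.56 = $73,920
New assessed value = $118,000 × 0.56 = $66,080
Combined rate = 0.00378 + 0.0086 + 0.00151 = 0.01389
Old tax = $73,920 × 0.01389 = $1,026.7488
New tax = $66,080 × 0.01389 = $917.8512
Reduction = $1,026.7488 − $917.8512 = $108.8976

$109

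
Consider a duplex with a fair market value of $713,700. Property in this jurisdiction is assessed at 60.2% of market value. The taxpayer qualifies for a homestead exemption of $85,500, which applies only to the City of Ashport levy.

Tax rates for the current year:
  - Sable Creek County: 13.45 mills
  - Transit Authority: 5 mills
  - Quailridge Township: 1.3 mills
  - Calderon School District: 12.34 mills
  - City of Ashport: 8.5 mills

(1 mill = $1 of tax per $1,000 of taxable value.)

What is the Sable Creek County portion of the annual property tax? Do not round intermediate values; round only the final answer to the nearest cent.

$5,778.76

Assessed value = $713,700 × 0.602 = $429,647.4
Sable Creek County taxable value = $429,647.4 (exemption does not apply)
Sable Creek County levy = $429,647.4 × 0.01345 = $5,778.75753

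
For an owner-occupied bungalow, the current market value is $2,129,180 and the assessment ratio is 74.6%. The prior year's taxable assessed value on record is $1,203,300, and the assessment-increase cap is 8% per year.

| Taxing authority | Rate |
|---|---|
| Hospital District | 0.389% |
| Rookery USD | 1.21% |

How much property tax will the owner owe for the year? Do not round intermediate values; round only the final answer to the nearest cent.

Uncapped assessed value = $2,129,180 × 0.746 = $1,588,368.28
Cap limit = $1,203,300 × 1.08 = $1,299,564
Taxable assessed value = min($1,588,368.28, $1,299,564) = $1,299,564 (cap binds)
Hospital District: $1,299,564 × 0.00389 = $5,055.30396
Rookery USD: $1,299,564 × 0.0121 = $15,724.7244
Total = $20,780.02836

$20,780.03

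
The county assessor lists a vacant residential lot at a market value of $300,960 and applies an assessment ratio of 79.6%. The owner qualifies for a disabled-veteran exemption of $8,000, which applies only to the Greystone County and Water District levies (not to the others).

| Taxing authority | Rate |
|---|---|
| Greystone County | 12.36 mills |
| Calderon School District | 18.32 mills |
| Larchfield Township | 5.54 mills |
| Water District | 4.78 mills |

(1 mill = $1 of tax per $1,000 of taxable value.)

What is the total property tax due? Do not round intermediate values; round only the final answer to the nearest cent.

$9,685.01

Assessed value = $300,960 × 0.796 = $239,564.16
Greystone County: ($239,564.16 − $8,000) × 0.01236 = $231,564.16 × 0.01236 = $2,862.1330176
Calderon School District: $239,564.16 × 0.01832 = $4,388.8154112
Larchfield Township: $239,564.16 × 0.00554 = $1,327.1854464
Water District: ($239,564.16 − $8,000) × 0.00478 = $231,564.16 × 0.00478 = $1,106.8766848
Total = $9,685.01056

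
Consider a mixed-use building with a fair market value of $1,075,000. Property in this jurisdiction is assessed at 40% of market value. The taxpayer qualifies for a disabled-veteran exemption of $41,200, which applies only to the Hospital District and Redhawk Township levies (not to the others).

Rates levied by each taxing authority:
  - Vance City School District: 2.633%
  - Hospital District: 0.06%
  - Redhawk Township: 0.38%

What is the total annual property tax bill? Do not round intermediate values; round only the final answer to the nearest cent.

$13,032.62

Assessed value = $1,075,000 × 0.4 = $430,000
Vance City School District: $430,000 × 0.02633 = $11,321.9
Hospital District: ($430,000 − $41,200) × 0.0006 = $388,800 × 0.0006 = $233.28
Redhawk Township: ($430,000 − $41,200) × 0.0038 = $388,800 × 0.0038 = $1,477.44
Total = $13,032.62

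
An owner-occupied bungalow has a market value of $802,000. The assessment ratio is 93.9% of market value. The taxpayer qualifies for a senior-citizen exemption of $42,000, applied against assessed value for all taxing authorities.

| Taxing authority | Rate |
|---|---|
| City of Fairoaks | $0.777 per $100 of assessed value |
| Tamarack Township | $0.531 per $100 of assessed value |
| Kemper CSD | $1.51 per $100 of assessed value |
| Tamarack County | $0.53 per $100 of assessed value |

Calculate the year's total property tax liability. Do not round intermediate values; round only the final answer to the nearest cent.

Assessed value = $802,000 × 0.939 = $753,078
Taxable value = $753,078 − $42,000 = $711,078
City of Fairoaks: $711,078 × 0.00777 = $5,525.07606
Tamarack Township: $711,078 × 0.00531 = $3,775.82418
Kemper CSD: $711,078 × 0.0151 = $10,737.2778
Tamarack County: $711,078 × 0.0053 = $3,768.7134
Total = $5,525.07606 + $3,775.82418 + $10,737.2778 + $3,768.7134 = $23,806.89144

$23,806.89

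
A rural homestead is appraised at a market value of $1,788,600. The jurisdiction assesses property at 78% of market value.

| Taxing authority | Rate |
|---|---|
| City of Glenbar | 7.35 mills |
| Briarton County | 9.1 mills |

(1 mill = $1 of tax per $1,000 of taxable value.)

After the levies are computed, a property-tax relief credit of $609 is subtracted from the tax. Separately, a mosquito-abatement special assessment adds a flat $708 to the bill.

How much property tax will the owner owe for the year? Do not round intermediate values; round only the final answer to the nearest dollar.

Assessed value = $1,788,600 × 0.78 = $1,395,108
City of Glenbar: $1,395,108 × 0.00735 = $10,254.0438
Briarton County: $1,395,108 × 0.0091 = $12,695.4828
Levies subtotal = $22,949.5266
After credit = $22,949.5266 − $609 = $22,340.5266
Total = $22,340.5266 + $708 = $23,048.5266

$23,049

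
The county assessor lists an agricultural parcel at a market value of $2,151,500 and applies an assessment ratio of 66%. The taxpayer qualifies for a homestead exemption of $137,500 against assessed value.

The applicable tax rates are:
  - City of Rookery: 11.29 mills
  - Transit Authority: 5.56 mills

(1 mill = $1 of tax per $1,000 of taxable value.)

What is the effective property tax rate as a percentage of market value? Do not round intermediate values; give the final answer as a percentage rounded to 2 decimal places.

1.00%

Assessed value = $2,151,500 × 0.66 = $1,419,990
Taxable value = $1,419,990 − $137,500 = $1,282,490
City of Rookery: $1,282,490 × 0.01129 = $14,479.3121
Transit Authority: $1,282,490 × 0.00556 = $7,130.6444
Total tax = $21,609.9565
Effective rate = $21,609.9565 ÷ $2,151,500 = 1.00% of market value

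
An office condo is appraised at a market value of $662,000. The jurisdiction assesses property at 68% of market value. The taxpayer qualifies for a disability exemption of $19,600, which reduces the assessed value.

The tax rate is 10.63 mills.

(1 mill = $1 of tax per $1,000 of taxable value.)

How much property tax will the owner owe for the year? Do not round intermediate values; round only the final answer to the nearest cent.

$4,576.85

Assessed value = $662,000 × 0.68 = $450,160
Taxable value = $450,160 − $19,600 = $430,560
Tax = $430,560 × 0.01063 = $4,576.8528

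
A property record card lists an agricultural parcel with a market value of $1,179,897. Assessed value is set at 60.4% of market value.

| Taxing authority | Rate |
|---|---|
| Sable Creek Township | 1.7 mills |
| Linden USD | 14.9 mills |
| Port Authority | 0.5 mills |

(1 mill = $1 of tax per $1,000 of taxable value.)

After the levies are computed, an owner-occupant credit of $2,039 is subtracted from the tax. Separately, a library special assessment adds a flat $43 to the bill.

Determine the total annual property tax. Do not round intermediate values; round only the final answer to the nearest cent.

$10,190.45

Assessed value = $1,179,897 × 0.604 = $712,657.788
Sable Creek Township: $712,657.788 × 0.0017 = $1,211.5182396
Linden USD: $712,657.788 × 0.0149 = $10,618.6010412
Port Authority: $712,657.788 × 0.0005 = $356.328894
Levies subtotal = $12,186.4481748
After credit = $12,186.4481748 − $2,039 = $10,147.4481748
Total = $10,147.4481748 + $43 = $10,190.4481748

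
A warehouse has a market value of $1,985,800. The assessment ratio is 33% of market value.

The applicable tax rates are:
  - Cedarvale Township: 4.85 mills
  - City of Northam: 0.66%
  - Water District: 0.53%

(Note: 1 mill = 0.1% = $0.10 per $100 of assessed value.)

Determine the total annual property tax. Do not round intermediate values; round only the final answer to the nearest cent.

$10,976.51

Assessed value = $1,985,800 × 0.33 = $655,314
Cedarvale Township: $655,314 × 0.00485 = $3,178.2729
City of Northam: $655,314 × 0.0066 = $4,325.0724
Water District: $655,314 × 0.0053 = $3,473.1642
Total = $10,976.5095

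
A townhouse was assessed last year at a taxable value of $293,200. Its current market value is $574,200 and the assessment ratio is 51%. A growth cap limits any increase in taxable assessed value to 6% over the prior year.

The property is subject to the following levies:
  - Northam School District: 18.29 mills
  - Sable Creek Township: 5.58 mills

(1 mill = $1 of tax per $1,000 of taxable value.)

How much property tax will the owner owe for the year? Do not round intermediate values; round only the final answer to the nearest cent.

Uncapped assessed value = $574,200 × 0.51 = $292,842
Cap limit = $293,200 × 1.06 = $310,792
Taxable assessed value = min($292,842, $310,792) = $292,842 (cap does not bind)
Northam School District: $292,842 × 0.01829 = $5,356.08018
Sable Creek Township: $292,842 × 0.00558 = $1,634.05836
Total = $6,990.13854

$6,990.14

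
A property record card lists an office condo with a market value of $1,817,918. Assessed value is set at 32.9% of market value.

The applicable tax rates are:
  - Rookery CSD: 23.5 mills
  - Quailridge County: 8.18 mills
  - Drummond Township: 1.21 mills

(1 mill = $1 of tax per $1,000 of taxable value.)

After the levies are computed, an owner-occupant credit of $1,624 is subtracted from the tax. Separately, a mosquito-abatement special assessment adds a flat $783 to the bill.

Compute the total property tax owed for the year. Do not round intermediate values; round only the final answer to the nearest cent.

Assessed value = $1,817,918 × 0.329 = $598,095.022
Rookery CSD: $598,095.022 × 0.0235 = $14,055.233017
Quailridge County: $598,095.022 × 0.00818 = $4,892.41727996
Drummond Township: $598,095.022 × 0.00121 = $723.69497662
Levies subtotal = $19,671.34527358
After credit = $19,671.34527358 − $1,624 = $18,047.34527358
Total = $18,047.34527358 + $783 = $18,830.34527358

$18,830.35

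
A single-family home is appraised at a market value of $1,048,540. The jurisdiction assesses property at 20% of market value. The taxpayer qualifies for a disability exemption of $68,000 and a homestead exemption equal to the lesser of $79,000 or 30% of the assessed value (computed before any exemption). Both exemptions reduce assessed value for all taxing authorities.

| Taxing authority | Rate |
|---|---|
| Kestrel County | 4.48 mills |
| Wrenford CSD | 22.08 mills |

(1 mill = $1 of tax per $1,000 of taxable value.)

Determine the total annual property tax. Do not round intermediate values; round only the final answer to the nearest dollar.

Assessed value = $1,048,540 × 0.2 = $209,708
Homestead exemption = min($79,000, 30% × $209,708) = min($79,000, $62,912.4) = $62,912.4 (percentage binds)
Taxable value = $209,708 − $68,000 − $62,912.4 = $78,795.6
Kestrel County: $78,795.6 × 0.00448 = $353.004288
Wrenford CSD: $78,795.6 × 0.02208 = $1,739.806848
Total = $2,092.811136

$2,093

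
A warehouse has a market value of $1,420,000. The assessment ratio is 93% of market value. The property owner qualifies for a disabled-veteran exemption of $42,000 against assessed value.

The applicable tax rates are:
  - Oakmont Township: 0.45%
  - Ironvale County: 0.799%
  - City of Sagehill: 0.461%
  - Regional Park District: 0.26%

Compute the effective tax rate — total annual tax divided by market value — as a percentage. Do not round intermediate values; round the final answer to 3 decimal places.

1.774%

Assessed value = $1,420,000 × 0.93 = $1,320,600
Taxable value = $1,320,600 − $42,000 = $1,278,600
Oakmont Township: $1,278,600 × 0.0045 = $5,753.7
Ironvale County: $1,278,600 × 0.00799 = $10,216.014
City of Sagehill: $1,278,600 × 0.00461 = $5,894.346
Regional Park District: $1,278,600 × 0.0026 = $3,324.36
Total tax = $25,188.42
Effective rate = $25,188.42 ÷ $1,420,000 = 1.774% of market value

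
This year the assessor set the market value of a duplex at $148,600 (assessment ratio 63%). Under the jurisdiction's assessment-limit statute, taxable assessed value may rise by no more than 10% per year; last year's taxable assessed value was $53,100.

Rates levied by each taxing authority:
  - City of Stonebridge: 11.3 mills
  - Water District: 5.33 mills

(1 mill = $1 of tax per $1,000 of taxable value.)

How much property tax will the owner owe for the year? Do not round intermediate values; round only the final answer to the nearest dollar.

Uncapped assessed value = $148,600 × 0.63 = $93,618
Cap limit = $53,100 × 1.1 = $58,410
Taxable assessed value = min($93,618, $58,410) = $58,410 (cap binds)
City of Stonebridge: $58,410 × 0.0113 = $660.033
Water District: $58,410 × 0.00533 = $311.3253
Total = $971.3583

$971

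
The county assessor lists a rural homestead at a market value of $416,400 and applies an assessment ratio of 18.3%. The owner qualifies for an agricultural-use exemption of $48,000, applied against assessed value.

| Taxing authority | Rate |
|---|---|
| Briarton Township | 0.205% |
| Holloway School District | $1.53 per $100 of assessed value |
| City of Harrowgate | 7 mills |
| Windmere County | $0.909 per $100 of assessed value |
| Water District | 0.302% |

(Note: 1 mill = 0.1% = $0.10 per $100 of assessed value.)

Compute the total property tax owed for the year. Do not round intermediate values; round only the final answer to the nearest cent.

$1,028.22

Assessed value = $416,400 × 0.183 = $76,201.2
Taxable value = $76,201.2 − $48,000 = $28,201.2
Briarton Township: $28,201.2 × 0.00205 = $57.81246
Holloway School District: $28,201.2 × 0.0153 = $431.47836
City of Harrowgate: $28,201.2 × 0.007 = $197.4084
Windmere County: $28,201.2 × 0.00909 = $256.348908
Water District: $28,201.2 × 0.00302 = $85.167624
Total = $1,028.215752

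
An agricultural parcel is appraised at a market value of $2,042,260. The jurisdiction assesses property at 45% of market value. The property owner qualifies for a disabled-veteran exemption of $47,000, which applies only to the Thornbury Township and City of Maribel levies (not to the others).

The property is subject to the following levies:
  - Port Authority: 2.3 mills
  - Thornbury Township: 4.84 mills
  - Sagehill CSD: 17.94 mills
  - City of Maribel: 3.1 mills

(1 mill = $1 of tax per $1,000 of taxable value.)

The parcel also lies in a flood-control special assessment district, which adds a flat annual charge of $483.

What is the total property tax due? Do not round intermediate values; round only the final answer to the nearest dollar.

$26,008

Assessed value = $2,042,260 × 0.45 = $919,017
Port Authority: $919,017 × 0.0023 = $2,113.7391
Thornbury Township: ($919,017 − $47,000) × 0.00484 = $872,017 × 0.00484 = $4,220.56228
Sagehill CSD: $919,017 × 0.01794 = $16,487.16498
City of Maribel: ($919,017 − $47,000) × 0.0031 = $872,017 × 0.0031 = $2,703.2527
Levies subtotal = $25,524.71906
Total = $25,524.71906 + $483 = $26,007.71906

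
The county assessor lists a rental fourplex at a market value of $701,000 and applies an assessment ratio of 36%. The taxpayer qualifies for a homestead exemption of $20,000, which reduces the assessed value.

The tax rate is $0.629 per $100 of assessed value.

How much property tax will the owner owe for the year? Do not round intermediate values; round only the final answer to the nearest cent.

Assessed value = $701,000 × 0.36 = $252,360
Taxable value = $252,360 − $20,000 = $232,360
Tax = $232,360 × 0.00629 = $1,461.5444

$1,461.54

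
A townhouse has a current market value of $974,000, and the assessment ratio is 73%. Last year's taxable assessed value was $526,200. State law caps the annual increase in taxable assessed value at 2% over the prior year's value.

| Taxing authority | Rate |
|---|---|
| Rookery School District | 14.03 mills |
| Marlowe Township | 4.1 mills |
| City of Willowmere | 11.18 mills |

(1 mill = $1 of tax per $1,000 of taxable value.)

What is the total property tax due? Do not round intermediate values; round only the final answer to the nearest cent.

$15,731.38

Uncapped assessed value = $974,000 × 0.73 = $711,020
Cap limit = $526,200 × 1.02 = $536,724
Taxable assessed value = min($711,020, $536,724) = $536,724 (cap binds)
Rookery School District: $536,724 × 0.01403 = $7,530.23772
Marlowe Township: $536,724 × 0.0041 = $2,200.5684
City of Willowmere: $536,724 × 0.01118 = $6,000.57432
Total = $15,731.38044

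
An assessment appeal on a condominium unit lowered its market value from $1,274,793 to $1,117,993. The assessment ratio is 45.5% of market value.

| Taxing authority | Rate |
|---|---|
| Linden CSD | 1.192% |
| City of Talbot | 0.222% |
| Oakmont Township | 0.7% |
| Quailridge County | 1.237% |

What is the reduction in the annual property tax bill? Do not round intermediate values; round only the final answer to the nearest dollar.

$2,391

Old assessed value = $1,274,793 × 0.455 = $580,030.815
New assessed value = $1,117,993 × 0.455 = $508,686.815
Combined rate = 0.01192 + 0.00222 + 0.007 + 0.01237 = 0.03351
Old tax = $580,030.815 × 0.03351 = $19,436.83261065
New tax = $508,686.815 × 0.03351 = $17,046.09517065
Reduction = $19,436.83261065 − $17,046.09517065 = $2,390.73744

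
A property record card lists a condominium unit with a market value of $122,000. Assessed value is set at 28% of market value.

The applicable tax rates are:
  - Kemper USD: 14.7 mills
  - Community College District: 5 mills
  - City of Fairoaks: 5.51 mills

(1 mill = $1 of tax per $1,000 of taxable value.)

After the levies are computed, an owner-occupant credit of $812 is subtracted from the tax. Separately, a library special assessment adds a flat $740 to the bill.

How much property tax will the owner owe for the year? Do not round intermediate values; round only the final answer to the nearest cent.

$789.17

Assessed value = $122,000 × 0.28 = $34,160
Kemper USD: $34,160 × 0.0147 = $502.152
Community College District: $34,160 × 0.005 = $170.8
City of Fairoaks: $34,160 × 0.00551 = $188.2216
Levies subtotal = $861.1736
After credit = $861.1736 − $812 = $49.1736
Total = $49.1736 + $740 = $789.1736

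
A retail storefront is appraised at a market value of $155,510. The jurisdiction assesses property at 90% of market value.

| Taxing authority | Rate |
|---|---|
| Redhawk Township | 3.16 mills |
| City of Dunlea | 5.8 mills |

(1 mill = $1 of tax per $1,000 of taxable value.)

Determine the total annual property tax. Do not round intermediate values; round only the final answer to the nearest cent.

$1,254.03

Assessed value = $155,510 × 0.9 = $139,959
Redhawk Township: $139,959 × 0.00316 = $442.27044
City of Dunlea: $139,959 × 0.0058 = $811.7622
Total = $442.27044 + $811.7622 = $1,254.03264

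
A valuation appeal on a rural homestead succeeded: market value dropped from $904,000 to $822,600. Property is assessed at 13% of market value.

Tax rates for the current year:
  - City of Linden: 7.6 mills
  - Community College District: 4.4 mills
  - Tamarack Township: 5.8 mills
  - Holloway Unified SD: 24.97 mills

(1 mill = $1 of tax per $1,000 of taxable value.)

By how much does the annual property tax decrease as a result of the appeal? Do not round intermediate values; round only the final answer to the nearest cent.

Old assessed value = $904,000 × 0.13 = $117,520
New assessed value = $822,600 × 0.13 = $106,938
Combined rate = 0.0076 + 0.0044 + 0.0058 + 0.02497 = 0.04277
Old tax = $117,520 × 0.04277 = $5,026.3304
New tax = $106,938 × 0.04277 = $4,573.73826
Reduction = $5,026.3304 − $4,573.73826 = $452.59214

$452.59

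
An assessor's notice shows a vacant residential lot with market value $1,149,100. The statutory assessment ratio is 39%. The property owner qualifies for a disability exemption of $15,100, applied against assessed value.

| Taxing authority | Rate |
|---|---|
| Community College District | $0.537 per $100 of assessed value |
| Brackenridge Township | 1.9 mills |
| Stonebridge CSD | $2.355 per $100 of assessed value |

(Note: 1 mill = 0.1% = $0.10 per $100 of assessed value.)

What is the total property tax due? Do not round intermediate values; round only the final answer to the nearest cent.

$13,346.57

Assessed value = $1,149,100 × 0.39 = $448,149
Taxable value = $448,149 − $15,100 = $433,049
Community College District: $433,049 × 0.00537 = $2,325.47313
Brackenridge Township: $433,049 × 0.0019 = $822.7931
Stonebridge CSD: $433,049 × 0.02355 = $10,198.30395
Total = $13,346.57018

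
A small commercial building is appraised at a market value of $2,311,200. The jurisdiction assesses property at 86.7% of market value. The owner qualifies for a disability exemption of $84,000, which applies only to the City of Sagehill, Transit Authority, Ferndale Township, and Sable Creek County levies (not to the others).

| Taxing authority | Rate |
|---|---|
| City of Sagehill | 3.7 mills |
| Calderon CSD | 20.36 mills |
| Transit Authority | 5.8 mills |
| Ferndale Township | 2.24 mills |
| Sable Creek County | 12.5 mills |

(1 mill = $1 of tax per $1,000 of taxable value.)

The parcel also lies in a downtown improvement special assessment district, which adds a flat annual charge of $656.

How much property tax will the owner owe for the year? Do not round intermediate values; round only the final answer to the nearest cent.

$87,989.78

Assessed value = $2,311,200 × 0.867 = $2,003,810.4
City of Sagehill: ($2,003,810.4 − $84,000) × 0.0037 = $1,919,810.4 × 0.0037 = $7,103.29848
Calderon CSD: $2,003,810.4 × 0.02036 = $40,797.579744
Transit Authority: ($2,003,810.4 − $84,000) × 0.0058 = $1,919,810.4 × 0.0058 = $11,134.90032
Ferndale Township: ($2,003,810.4 − $84,000) × 0.00224 = $1,919,810.4 × 0.00224 = $4,300.375296
Sable Creek County: ($2,003,810.4 − $84,000) × 0.0125 = $1,919,810.4 × 0.0125 = $23,997.63
Levies subtotal = $87,333.78384
Total = $87,333.78384 + $656 = $87,989.78384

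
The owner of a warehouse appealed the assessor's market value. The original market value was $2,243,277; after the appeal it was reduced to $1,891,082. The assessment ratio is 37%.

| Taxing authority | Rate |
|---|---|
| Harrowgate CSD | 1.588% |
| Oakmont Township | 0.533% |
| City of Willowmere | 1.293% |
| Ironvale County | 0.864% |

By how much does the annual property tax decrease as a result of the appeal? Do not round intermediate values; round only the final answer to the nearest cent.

Old assessed value = $2,243,277 × 0.37 = $830,012.49
New assessed value = $1,891,082 × 0.37 = $699,700.34
Combined rate = 0.01588 + 0.00533 + 0.01293 + 0.00864 = 0.04278
Old tax = $830,012.49 × 0.04278 = $35,507.9343222
New tax = $699,700.34 × 0.04278 = $29,933.1805452
Reduction = $35,507.9343222 − $29,933.1805452 = $5,574.753777

$5,574.75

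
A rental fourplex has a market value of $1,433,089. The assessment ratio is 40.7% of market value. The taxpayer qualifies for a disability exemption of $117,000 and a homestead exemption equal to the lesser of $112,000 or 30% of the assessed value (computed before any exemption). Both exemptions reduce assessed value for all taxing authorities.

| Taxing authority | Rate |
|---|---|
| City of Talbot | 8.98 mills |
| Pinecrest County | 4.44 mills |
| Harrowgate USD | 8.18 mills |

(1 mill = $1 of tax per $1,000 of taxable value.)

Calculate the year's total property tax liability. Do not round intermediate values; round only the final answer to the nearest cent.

Assessed value = $1,433,089 × 0.407 = $583,267.223
Homestead exemption = min($112,000, 30% × $583,267.223) = min($112,000, $174,980.1669) = $112,000 (dollar cap binds)
Taxable value = $583,267.223 − $117,000 − $112,000 = $354,267.223
City of Talbot: $354,267.223 × 0.00898 = $3,181.31966254
Pinecrest County: $354,267.223 × 0.00444 = $1,572.94647012
Harrowgate USD: $354,267.223 × 0.00818 = $2,897.90588414
Total = $7,652.1720168

$7,652.17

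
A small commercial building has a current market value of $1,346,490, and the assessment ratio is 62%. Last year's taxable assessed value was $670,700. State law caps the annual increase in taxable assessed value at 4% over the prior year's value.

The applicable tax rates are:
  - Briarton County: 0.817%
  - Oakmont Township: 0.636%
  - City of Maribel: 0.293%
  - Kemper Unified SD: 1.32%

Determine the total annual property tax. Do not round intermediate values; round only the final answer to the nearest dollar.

Uncapped assessed value = $1,346,490 × 0.62 = $834,823.8
Cap limit = $670,700 × 1.04 = $697,528
Taxable assessed value = min($834,823.8, $697,528) = $697,528 (cap binds)
Briarton County: $697,528 × 0.00817 = $5,698.80376
Oakmont Township: $697,528 × 0.00636 = $4,436.27808
City of Maribel: $697,528 × 0.00293 = $2,043.75704
Kemper Unified SD: $697,528 × 0.0132 = $9,207.3696
Total = $21,386.20848

$21,386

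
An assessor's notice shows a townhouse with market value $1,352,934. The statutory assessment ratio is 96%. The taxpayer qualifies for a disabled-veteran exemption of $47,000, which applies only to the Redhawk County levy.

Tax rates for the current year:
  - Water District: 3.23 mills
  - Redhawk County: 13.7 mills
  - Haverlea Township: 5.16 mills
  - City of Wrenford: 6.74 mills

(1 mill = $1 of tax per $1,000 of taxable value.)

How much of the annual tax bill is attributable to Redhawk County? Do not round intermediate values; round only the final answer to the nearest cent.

$17,149.89

Assessed value = $1,352,934 × 0.96 = $1,298,816.64
Redhawk County taxable value = $1,298,816.64 − $47,000 = $1,251,816.64
Redhawk County levy = $1,251,816.64 × 0.0137 = $17,149.887968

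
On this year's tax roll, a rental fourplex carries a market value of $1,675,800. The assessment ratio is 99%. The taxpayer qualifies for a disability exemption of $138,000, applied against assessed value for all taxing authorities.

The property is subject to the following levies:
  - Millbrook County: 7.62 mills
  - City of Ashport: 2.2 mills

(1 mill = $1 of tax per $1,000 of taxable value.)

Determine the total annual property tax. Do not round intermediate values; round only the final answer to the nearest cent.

$14,936.63

Assessed value = $1,675,800 × 0.99 = $1,659,042
Taxable value = $1,659,042 − $138,000 = $1,521,042
Millbrook County: $1,521,042 × 0.00762 = $11,590.34004
City of Ashport: $1,521,042 × 0.0022 = $3,346.2924
Total = $11,590.34004 + $3,346.2924 = $14,936.63244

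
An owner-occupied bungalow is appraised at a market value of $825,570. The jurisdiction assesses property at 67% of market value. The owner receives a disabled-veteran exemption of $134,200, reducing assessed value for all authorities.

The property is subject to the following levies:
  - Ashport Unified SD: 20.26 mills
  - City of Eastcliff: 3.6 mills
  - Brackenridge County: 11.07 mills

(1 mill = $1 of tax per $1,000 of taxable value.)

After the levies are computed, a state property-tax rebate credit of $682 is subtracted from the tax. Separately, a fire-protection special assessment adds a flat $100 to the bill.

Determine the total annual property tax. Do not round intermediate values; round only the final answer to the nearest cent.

Assessed value = $825,570 × 0.67 = $553,131.9
Taxable value = $553,131.9 − $134,200 = $418,931.9
Ashport Unified SD: $418,931.9 × 0.02026 = $8,487.560294
City of Eastcliff: $418,931.9 × 0.0036 = $1,508.15484
Brackenridge County: $418,931.9 × 0.01107 = $4,637.576133
Levies subtotal = $14,633.291267
After credit = $14,633.291267 − $682 = $13,951.291267
Total = $13,951.291267 + $100 = $14,051.291267

$14,051.29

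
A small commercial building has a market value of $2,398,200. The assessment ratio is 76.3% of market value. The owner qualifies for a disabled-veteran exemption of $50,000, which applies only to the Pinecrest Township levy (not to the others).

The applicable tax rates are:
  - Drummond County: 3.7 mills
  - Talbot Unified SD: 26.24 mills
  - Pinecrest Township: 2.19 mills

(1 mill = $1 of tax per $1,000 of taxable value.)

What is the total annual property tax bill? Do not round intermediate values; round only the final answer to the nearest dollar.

$58,683

Assessed value = $2,398,200 × 0.763 = $1,829,826.6
Drummond County: $1,829,826.6 × 0.0037 = $6,770.35842
Talbot Unified SD: $1,829,826.6 × 0.02624 = $48,014.649984
Pinecrest Township: ($1,829,826.6 − $50,000) × 0.00219 = $1,779,826.6 × 0.00219 = $3,897.820254
Total = $58,682.828658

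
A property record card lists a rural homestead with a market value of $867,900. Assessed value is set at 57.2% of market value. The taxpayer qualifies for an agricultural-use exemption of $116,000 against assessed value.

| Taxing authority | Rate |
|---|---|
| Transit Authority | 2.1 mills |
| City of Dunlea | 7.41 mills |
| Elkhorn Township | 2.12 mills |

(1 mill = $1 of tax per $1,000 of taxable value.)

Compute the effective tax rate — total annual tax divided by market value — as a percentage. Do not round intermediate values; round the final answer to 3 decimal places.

Assessed value = $867,900 × 0.572 = $496,438.8
Taxable value = $496,438.8 − $116,000 = $380,438.8
Transit Authority: $380,438.8 × 0.0021 = $798.92148
City of Dunlea: $380,438.8 × 0.00741 = $2,819.051508
Elkhorn Township: $380,438.8 × 0.00212 = $806.530256
Total tax = $4,424.503244
Effective rate = $4,424.503244 ÷ $867,900 = 0.510% of market value

0.510%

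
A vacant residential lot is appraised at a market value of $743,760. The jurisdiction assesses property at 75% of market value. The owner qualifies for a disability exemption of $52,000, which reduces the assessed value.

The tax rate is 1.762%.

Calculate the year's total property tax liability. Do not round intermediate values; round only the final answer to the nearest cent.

$8,912.55

Assessed value = $743,760 × 0.75 = $557,820
Taxable value = $557,820 − $52,000 = $505,820
Tax = $505,820 × 0.01762 = $8,912.5484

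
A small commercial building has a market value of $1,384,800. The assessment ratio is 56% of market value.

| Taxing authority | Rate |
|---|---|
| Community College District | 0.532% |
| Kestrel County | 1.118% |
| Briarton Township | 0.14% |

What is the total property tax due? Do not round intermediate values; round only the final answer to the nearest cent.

$13,881.24

Assessed value = $1,384,800 × 0.56 = $775,488
Community College District: $775,488 × 0.00532 = $4,125.59616
Kestrel County: $775,488 × 0.01118 = $8,669.95584
Briarton Township: $775,488 × 0.0014 = $1,085.6832
Total = $4,125.59616 + $8,669.95584 + $1,085.6832 = $13,881.2352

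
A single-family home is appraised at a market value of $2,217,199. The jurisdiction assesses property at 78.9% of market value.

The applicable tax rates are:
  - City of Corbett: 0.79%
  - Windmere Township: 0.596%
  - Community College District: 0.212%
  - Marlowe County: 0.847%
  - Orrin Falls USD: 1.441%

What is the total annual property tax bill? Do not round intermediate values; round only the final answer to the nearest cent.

$67,980.52

Assessed value = $2,217,199 × 0.789 = $1,749,370.011
City of Corbett: $1,749,370.011 × 0.0079 = $13,820.0230869
Windmere Township: $1,749,370.011 × 0.00596 = $10,426.24526556
Community College District: $1,749,370.011 × 0.00212 = $3,708.66442332
Marlowe County: $1,749,370.011 × 0.00847 = $14,817.16399317
Orrin Falls USD: $1,749,370.011 × 0.01441 = $25,208.42185851
Total = $13,820.0230869 + $10,426.24526556 + $3,708.66442332 + $14,817.16399317 + $25,208.42185851 = $67,980.51862746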